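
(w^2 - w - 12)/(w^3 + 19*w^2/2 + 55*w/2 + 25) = 2*(w^2 - w - 12)/(2*w^3 + 19*w^2 + 55*w + 50)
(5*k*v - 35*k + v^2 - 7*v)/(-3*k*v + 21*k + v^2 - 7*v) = (5*k + v)/(-3*k + v)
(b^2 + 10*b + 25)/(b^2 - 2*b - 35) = (b + 5)/(b - 7)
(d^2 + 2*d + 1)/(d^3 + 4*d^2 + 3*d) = (d + 1)/(d*(d + 3))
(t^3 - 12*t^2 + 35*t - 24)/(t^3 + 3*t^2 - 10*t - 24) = (t^2 - 9*t + 8)/(t^2 + 6*t + 8)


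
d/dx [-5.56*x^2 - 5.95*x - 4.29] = -11.12*x - 5.95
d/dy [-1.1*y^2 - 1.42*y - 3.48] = -2.2*y - 1.42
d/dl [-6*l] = -6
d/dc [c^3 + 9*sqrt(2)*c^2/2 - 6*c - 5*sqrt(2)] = 3*c^2 + 9*sqrt(2)*c - 6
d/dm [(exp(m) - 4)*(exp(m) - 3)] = (2*exp(m) - 7)*exp(m)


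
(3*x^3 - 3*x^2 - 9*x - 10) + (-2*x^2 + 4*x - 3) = 3*x^3 - 5*x^2 - 5*x - 13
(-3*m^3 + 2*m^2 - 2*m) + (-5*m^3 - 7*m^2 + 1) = -8*m^3 - 5*m^2 - 2*m + 1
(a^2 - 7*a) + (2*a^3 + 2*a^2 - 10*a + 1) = 2*a^3 + 3*a^2 - 17*a + 1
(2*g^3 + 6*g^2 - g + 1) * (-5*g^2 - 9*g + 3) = -10*g^5 - 48*g^4 - 43*g^3 + 22*g^2 - 12*g + 3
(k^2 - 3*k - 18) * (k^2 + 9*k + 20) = k^4 + 6*k^3 - 25*k^2 - 222*k - 360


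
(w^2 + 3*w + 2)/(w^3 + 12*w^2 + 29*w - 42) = (w^2 + 3*w + 2)/(w^3 + 12*w^2 + 29*w - 42)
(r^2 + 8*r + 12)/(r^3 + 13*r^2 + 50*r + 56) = (r + 6)/(r^2 + 11*r + 28)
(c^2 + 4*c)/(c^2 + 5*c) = (c + 4)/(c + 5)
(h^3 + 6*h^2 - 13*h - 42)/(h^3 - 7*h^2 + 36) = (h + 7)/(h - 6)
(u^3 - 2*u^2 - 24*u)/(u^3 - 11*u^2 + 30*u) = (u + 4)/(u - 5)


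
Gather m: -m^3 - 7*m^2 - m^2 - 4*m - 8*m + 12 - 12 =-m^3 - 8*m^2 - 12*m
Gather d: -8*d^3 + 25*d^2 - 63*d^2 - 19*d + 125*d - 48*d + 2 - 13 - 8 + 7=-8*d^3 - 38*d^2 + 58*d - 12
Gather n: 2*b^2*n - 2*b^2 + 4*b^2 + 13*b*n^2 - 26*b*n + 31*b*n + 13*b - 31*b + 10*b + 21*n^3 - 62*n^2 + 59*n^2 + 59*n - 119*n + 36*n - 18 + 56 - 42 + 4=2*b^2 - 8*b + 21*n^3 + n^2*(13*b - 3) + n*(2*b^2 + 5*b - 24)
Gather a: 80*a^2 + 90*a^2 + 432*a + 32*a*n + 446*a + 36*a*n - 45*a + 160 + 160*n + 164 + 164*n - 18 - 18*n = 170*a^2 + a*(68*n + 833) + 306*n + 306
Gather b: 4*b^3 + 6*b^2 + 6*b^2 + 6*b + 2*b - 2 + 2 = 4*b^3 + 12*b^2 + 8*b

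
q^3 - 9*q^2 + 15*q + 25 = (q - 5)^2*(q + 1)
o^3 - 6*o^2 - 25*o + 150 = (o - 6)*(o - 5)*(o + 5)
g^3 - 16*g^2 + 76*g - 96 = (g - 8)*(g - 6)*(g - 2)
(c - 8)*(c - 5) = c^2 - 13*c + 40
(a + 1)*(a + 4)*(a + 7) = a^3 + 12*a^2 + 39*a + 28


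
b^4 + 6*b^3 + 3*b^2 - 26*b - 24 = (b - 2)*(b + 1)*(b + 3)*(b + 4)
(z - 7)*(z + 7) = z^2 - 49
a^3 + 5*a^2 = a^2*(a + 5)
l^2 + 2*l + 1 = (l + 1)^2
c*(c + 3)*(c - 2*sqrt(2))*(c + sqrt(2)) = c^4 - sqrt(2)*c^3 + 3*c^3 - 3*sqrt(2)*c^2 - 4*c^2 - 12*c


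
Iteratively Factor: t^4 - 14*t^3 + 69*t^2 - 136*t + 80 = (t - 5)*(t^3 - 9*t^2 + 24*t - 16) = (t - 5)*(t - 4)*(t^2 - 5*t + 4) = (t - 5)*(t - 4)^2*(t - 1)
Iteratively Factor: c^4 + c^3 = (c)*(c^3 + c^2) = c^2*(c^2 + c) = c^2*(c + 1)*(c)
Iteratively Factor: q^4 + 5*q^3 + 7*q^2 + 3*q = (q)*(q^3 + 5*q^2 + 7*q + 3) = q*(q + 1)*(q^2 + 4*q + 3) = q*(q + 1)*(q + 3)*(q + 1)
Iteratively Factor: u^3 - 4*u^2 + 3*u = (u - 1)*(u^2 - 3*u) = u*(u - 1)*(u - 3)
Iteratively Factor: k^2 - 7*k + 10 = (k - 2)*(k - 5)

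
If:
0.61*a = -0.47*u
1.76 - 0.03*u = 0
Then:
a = -45.20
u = 58.67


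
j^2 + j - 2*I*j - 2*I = (j + 1)*(j - 2*I)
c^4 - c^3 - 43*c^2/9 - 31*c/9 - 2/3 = (c - 3)*(c + 1/3)*(c + 2/3)*(c + 1)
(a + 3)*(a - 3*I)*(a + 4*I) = a^3 + 3*a^2 + I*a^2 + 12*a + 3*I*a + 36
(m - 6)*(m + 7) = m^2 + m - 42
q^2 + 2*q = q*(q + 2)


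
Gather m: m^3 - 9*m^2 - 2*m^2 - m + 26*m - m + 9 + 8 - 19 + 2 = m^3 - 11*m^2 + 24*m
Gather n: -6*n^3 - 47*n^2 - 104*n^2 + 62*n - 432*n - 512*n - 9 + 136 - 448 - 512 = -6*n^3 - 151*n^2 - 882*n - 833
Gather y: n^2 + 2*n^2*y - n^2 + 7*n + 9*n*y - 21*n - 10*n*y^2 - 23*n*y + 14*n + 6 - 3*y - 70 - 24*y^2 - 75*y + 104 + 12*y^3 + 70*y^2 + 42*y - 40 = 12*y^3 + y^2*(46 - 10*n) + y*(2*n^2 - 14*n - 36)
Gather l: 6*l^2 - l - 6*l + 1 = 6*l^2 - 7*l + 1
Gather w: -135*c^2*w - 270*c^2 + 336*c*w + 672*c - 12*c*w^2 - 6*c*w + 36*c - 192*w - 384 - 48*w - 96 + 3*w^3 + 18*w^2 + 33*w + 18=-270*c^2 + 708*c + 3*w^3 + w^2*(18 - 12*c) + w*(-135*c^2 + 330*c - 207) - 462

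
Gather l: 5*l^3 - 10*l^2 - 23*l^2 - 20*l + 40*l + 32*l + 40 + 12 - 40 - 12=5*l^3 - 33*l^2 + 52*l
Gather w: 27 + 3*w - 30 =3*w - 3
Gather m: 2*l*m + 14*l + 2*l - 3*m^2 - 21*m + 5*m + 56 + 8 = 16*l - 3*m^2 + m*(2*l - 16) + 64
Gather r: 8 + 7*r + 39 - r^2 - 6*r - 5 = -r^2 + r + 42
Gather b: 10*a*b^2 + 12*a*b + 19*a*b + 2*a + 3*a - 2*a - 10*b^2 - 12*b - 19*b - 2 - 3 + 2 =3*a + b^2*(10*a - 10) + b*(31*a - 31) - 3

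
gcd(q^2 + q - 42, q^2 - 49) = q + 7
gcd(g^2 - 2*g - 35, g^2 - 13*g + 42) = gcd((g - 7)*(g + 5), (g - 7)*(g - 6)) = g - 7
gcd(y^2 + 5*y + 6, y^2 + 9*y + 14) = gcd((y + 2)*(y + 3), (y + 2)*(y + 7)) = y + 2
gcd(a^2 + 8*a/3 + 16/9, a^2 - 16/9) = a + 4/3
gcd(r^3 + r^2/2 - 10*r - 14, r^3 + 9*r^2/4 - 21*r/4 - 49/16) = 1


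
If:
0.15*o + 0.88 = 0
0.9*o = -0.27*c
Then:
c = 19.56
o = -5.87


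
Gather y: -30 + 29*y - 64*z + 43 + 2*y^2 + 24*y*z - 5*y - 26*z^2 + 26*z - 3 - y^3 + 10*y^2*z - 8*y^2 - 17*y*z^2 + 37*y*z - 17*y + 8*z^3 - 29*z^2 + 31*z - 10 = -y^3 + y^2*(10*z - 6) + y*(-17*z^2 + 61*z + 7) + 8*z^3 - 55*z^2 - 7*z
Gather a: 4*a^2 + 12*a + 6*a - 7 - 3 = 4*a^2 + 18*a - 10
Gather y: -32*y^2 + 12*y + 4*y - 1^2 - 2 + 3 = -32*y^2 + 16*y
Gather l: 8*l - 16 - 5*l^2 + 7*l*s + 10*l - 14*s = -5*l^2 + l*(7*s + 18) - 14*s - 16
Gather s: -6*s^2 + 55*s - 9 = -6*s^2 + 55*s - 9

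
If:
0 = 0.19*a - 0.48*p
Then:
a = 2.52631578947368*p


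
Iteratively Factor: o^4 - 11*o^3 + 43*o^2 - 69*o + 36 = (o - 4)*(o^3 - 7*o^2 + 15*o - 9) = (o - 4)*(o - 1)*(o^2 - 6*o + 9) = (o - 4)*(o - 3)*(o - 1)*(o - 3)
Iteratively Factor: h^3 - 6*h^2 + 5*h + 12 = (h - 3)*(h^2 - 3*h - 4) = (h - 3)*(h + 1)*(h - 4)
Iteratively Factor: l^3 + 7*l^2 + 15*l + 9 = (l + 1)*(l^2 + 6*l + 9) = (l + 1)*(l + 3)*(l + 3)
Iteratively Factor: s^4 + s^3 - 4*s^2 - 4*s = (s + 1)*(s^3 - 4*s) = (s - 2)*(s + 1)*(s^2 + 2*s) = s*(s - 2)*(s + 1)*(s + 2)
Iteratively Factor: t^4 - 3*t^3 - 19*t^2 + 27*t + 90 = (t - 5)*(t^3 + 2*t^2 - 9*t - 18) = (t - 5)*(t + 2)*(t^2 - 9) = (t - 5)*(t + 2)*(t + 3)*(t - 3)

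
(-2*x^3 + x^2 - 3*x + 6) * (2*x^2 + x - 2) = -4*x^5 - x^3 + 7*x^2 + 12*x - 12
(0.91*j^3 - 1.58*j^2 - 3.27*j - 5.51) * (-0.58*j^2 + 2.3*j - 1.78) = -0.5278*j^5 + 3.0094*j^4 - 3.3572*j^3 - 1.5128*j^2 - 6.8524*j + 9.8078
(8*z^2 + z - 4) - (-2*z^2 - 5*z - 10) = 10*z^2 + 6*z + 6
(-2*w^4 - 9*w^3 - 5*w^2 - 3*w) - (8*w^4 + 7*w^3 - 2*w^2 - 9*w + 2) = -10*w^4 - 16*w^3 - 3*w^2 + 6*w - 2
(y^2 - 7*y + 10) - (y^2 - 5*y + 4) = 6 - 2*y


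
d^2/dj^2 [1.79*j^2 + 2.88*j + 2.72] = 3.58000000000000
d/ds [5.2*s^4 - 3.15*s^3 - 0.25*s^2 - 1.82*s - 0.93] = 20.8*s^3 - 9.45*s^2 - 0.5*s - 1.82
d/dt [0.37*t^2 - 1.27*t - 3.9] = 0.74*t - 1.27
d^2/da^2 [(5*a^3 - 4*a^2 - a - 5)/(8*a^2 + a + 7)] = 2*(-307*a^3 - 183*a^2 + 783*a + 86)/(512*a^6 + 192*a^5 + 1368*a^4 + 337*a^3 + 1197*a^2 + 147*a + 343)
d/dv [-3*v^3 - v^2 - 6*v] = -9*v^2 - 2*v - 6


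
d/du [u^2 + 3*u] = 2*u + 3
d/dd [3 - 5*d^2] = -10*d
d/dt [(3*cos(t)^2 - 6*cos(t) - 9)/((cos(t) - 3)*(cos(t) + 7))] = -18*sin(t)/(cos(t) + 7)^2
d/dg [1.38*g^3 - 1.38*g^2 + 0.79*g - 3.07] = 4.14*g^2 - 2.76*g + 0.79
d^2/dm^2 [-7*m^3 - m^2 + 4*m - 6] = -42*m - 2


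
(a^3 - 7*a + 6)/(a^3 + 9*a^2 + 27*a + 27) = (a^2 - 3*a + 2)/(a^2 + 6*a + 9)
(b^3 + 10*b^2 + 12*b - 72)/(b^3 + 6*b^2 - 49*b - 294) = (b^2 + 4*b - 12)/(b^2 - 49)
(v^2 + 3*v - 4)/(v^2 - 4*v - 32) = (v - 1)/(v - 8)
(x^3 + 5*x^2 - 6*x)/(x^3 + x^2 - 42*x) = (x^2 + 5*x - 6)/(x^2 + x - 42)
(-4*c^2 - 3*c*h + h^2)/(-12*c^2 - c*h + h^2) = (c + h)/(3*c + h)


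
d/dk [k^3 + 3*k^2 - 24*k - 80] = 3*k^2 + 6*k - 24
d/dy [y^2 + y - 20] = 2*y + 1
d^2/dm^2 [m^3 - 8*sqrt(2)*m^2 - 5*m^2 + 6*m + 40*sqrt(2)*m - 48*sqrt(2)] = 6*m - 16*sqrt(2) - 10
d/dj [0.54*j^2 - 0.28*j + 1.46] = 1.08*j - 0.28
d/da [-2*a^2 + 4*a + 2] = 4 - 4*a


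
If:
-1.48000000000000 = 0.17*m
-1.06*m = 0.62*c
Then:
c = 14.88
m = -8.71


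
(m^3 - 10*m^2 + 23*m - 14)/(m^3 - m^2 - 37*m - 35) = (m^2 - 3*m + 2)/(m^2 + 6*m + 5)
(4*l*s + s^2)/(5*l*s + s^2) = (4*l + s)/(5*l + s)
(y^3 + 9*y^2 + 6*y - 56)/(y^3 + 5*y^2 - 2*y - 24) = (y + 7)/(y + 3)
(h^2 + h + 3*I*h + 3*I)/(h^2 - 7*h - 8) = (h + 3*I)/(h - 8)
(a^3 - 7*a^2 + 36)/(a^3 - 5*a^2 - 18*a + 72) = (a + 2)/(a + 4)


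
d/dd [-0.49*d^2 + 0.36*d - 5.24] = 0.36 - 0.98*d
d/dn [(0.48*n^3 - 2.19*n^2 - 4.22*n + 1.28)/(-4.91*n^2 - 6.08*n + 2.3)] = (-2.3568*n^4 - 5.8368*n^3 - 4.093*n^2 + 2.4956*n - 1.9236)/(24.1081*n^4 + 59.7056*n^3 + 14.3804*n^2 - 27.968*n + 5.29)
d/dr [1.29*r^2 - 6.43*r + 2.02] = 2.58*r - 6.43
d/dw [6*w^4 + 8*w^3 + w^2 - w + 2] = 24*w^3 + 24*w^2 + 2*w - 1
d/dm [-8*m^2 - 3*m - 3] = -16*m - 3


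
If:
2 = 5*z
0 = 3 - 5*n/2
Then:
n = 6/5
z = 2/5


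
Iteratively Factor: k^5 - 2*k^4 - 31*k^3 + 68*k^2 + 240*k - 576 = (k - 3)*(k^4 + k^3 - 28*k^2 - 16*k + 192) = (k - 3)*(k + 4)*(k^3 - 3*k^2 - 16*k + 48) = (k - 3)^2*(k + 4)*(k^2 - 16) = (k - 4)*(k - 3)^2*(k + 4)*(k + 4)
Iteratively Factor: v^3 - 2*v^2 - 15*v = (v)*(v^2 - 2*v - 15) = v*(v + 3)*(v - 5)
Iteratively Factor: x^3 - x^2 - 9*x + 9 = (x - 1)*(x^2 - 9) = (x - 3)*(x - 1)*(x + 3)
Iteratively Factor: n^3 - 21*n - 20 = (n - 5)*(n^2 + 5*n + 4) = (n - 5)*(n + 4)*(n + 1)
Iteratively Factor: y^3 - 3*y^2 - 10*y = (y - 5)*(y^2 + 2*y) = y*(y - 5)*(y + 2)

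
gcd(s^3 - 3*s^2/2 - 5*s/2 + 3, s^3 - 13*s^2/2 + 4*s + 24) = s + 3/2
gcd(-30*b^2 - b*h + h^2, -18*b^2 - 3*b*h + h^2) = 6*b - h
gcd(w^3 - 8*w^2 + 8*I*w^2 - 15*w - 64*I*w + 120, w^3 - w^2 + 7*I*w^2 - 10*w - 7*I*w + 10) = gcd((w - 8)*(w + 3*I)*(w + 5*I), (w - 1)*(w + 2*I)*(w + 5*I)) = w + 5*I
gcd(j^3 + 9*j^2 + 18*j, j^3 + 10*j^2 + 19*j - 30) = j + 6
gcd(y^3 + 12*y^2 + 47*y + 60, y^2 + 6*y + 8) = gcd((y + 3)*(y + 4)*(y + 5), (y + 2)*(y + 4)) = y + 4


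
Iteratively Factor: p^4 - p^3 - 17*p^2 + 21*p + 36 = (p - 3)*(p^3 + 2*p^2 - 11*p - 12) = (p - 3)*(p + 1)*(p^2 + p - 12) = (p - 3)^2*(p + 1)*(p + 4)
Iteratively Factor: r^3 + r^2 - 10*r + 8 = (r + 4)*(r^2 - 3*r + 2) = (r - 1)*(r + 4)*(r - 2)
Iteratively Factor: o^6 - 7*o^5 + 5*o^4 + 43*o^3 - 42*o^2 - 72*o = (o - 3)*(o^5 - 4*o^4 - 7*o^3 + 22*o^2 + 24*o) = (o - 4)*(o - 3)*(o^4 - 7*o^2 - 6*o) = (o - 4)*(o - 3)*(o + 2)*(o^3 - 2*o^2 - 3*o) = (o - 4)*(o - 3)^2*(o + 2)*(o^2 + o) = (o - 4)*(o - 3)^2*(o + 1)*(o + 2)*(o)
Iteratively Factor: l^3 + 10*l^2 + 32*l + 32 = (l + 4)*(l^2 + 6*l + 8) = (l + 2)*(l + 4)*(l + 4)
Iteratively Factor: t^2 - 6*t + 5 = (t - 5)*(t - 1)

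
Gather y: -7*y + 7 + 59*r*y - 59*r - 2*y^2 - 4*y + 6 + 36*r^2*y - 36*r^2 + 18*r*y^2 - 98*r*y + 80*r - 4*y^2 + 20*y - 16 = -36*r^2 + 21*r + y^2*(18*r - 6) + y*(36*r^2 - 39*r + 9) - 3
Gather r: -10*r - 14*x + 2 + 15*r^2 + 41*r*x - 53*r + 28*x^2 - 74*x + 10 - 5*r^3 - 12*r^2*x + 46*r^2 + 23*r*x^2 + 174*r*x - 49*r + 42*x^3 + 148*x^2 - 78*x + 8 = -5*r^3 + r^2*(61 - 12*x) + r*(23*x^2 + 215*x - 112) + 42*x^3 + 176*x^2 - 166*x + 20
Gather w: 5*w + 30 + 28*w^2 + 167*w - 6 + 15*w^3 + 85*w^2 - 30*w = 15*w^3 + 113*w^2 + 142*w + 24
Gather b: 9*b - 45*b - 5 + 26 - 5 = 16 - 36*b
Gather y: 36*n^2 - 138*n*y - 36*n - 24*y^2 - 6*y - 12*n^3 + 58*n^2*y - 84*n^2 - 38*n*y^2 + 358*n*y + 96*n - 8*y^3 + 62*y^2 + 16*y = -12*n^3 - 48*n^2 + 60*n - 8*y^3 + y^2*(38 - 38*n) + y*(58*n^2 + 220*n + 10)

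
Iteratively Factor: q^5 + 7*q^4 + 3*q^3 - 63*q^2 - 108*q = (q)*(q^4 + 7*q^3 + 3*q^2 - 63*q - 108) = q*(q + 3)*(q^3 + 4*q^2 - 9*q - 36) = q*(q + 3)^2*(q^2 + q - 12) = q*(q + 3)^2*(q + 4)*(q - 3)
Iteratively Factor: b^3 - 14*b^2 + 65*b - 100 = (b - 4)*(b^2 - 10*b + 25) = (b - 5)*(b - 4)*(b - 5)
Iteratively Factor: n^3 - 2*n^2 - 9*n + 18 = (n + 3)*(n^2 - 5*n + 6) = (n - 3)*(n + 3)*(n - 2)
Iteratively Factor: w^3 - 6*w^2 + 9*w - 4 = (w - 4)*(w^2 - 2*w + 1) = (w - 4)*(w - 1)*(w - 1)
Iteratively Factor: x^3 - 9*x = (x)*(x^2 - 9) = x*(x + 3)*(x - 3)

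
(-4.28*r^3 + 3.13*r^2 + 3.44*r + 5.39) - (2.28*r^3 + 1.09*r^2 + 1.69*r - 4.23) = -6.56*r^3 + 2.04*r^2 + 1.75*r + 9.62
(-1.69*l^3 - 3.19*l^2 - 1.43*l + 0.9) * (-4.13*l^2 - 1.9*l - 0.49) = 6.9797*l^5 + 16.3857*l^4 + 12.795*l^3 + 0.563099999999999*l^2 - 1.0093*l - 0.441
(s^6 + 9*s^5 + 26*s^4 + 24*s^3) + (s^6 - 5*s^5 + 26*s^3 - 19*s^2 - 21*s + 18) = 2*s^6 + 4*s^5 + 26*s^4 + 50*s^3 - 19*s^2 - 21*s + 18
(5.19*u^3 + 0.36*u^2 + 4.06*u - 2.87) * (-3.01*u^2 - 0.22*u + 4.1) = -15.6219*u^5 - 2.2254*u^4 + 8.9792*u^3 + 9.2215*u^2 + 17.2774*u - 11.767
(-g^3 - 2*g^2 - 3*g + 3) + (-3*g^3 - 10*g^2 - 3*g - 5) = -4*g^3 - 12*g^2 - 6*g - 2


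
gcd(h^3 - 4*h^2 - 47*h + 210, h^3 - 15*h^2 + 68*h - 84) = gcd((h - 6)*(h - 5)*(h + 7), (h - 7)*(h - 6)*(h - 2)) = h - 6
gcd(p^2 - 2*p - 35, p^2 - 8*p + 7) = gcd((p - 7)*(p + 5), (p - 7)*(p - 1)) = p - 7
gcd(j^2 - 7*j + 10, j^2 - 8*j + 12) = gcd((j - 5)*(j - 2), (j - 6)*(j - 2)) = j - 2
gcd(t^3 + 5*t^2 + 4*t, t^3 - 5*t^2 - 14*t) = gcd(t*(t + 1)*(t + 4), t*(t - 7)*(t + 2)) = t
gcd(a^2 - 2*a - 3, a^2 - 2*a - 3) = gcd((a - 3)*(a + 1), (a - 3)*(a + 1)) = a^2 - 2*a - 3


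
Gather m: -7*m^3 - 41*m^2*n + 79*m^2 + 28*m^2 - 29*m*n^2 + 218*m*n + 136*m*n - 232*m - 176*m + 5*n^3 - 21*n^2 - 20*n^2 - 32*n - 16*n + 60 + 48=-7*m^3 + m^2*(107 - 41*n) + m*(-29*n^2 + 354*n - 408) + 5*n^3 - 41*n^2 - 48*n + 108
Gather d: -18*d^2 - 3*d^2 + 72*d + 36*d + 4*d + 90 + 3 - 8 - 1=-21*d^2 + 112*d + 84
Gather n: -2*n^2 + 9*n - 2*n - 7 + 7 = -2*n^2 + 7*n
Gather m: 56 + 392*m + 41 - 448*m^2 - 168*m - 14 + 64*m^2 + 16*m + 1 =-384*m^2 + 240*m + 84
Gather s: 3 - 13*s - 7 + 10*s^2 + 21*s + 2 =10*s^2 + 8*s - 2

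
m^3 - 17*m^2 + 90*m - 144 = (m - 8)*(m - 6)*(m - 3)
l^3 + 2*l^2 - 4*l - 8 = (l - 2)*(l + 2)^2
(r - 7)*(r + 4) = r^2 - 3*r - 28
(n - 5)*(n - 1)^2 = n^3 - 7*n^2 + 11*n - 5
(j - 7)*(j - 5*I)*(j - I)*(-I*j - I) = -I*j^4 - 6*j^3 + 6*I*j^3 + 36*j^2 + 12*I*j^2 + 42*j - 30*I*j - 35*I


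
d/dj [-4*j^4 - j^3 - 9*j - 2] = -16*j^3 - 3*j^2 - 9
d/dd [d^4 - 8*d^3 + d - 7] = 4*d^3 - 24*d^2 + 1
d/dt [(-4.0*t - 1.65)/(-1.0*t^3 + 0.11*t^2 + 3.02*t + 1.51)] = (-8.0*t^3 - 4.51*t^2 + 0.363*t - 1.057)/(1.0*t^6 - 0.22*t^5 - 6.0279*t^4 - 2.3556*t^3 + 9.4526*t^2 + 9.1204*t + 2.2801)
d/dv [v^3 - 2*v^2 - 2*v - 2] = 3*v^2 - 4*v - 2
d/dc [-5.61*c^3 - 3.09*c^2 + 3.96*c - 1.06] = -16.83*c^2 - 6.18*c + 3.96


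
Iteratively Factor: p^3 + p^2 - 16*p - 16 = (p + 1)*(p^2 - 16) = (p - 4)*(p + 1)*(p + 4)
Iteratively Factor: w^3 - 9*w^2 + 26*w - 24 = (w - 4)*(w^2 - 5*w + 6) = (w - 4)*(w - 2)*(w - 3)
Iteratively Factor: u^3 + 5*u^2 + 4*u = (u + 4)*(u^2 + u) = u*(u + 4)*(u + 1)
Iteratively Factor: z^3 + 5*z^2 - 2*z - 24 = (z + 4)*(z^2 + z - 6) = (z - 2)*(z + 4)*(z + 3)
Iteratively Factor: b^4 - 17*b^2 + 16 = (b + 1)*(b^3 - b^2 - 16*b + 16) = (b + 1)*(b + 4)*(b^2 - 5*b + 4) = (b - 1)*(b + 1)*(b + 4)*(b - 4)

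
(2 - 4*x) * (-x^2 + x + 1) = 4*x^3 - 6*x^2 - 2*x + 2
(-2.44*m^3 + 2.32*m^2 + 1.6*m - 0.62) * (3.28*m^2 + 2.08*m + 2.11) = -8.0032*m^5 + 2.5344*m^4 + 4.9252*m^3 + 6.1896*m^2 + 2.0864*m - 1.3082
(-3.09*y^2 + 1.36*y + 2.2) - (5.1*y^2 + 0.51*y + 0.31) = -8.19*y^2 + 0.85*y + 1.89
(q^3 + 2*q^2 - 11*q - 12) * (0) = 0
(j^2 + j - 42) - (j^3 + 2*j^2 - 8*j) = -j^3 - j^2 + 9*j - 42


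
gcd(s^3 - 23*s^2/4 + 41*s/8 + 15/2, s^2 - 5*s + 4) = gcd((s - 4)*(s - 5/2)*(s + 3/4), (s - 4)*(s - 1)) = s - 4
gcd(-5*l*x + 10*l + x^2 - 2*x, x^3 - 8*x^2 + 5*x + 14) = x - 2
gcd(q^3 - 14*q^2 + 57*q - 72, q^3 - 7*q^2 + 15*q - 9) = q^2 - 6*q + 9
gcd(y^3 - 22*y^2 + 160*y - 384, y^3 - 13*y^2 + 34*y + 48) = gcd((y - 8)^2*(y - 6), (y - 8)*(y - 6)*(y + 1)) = y^2 - 14*y + 48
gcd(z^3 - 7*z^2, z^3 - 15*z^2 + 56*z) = z^2 - 7*z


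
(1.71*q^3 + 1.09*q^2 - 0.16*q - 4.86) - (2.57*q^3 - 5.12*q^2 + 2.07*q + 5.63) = -0.86*q^3 + 6.21*q^2 - 2.23*q - 10.49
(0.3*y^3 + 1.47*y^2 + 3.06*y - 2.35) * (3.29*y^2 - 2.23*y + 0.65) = 0.987*y^5 + 4.1673*y^4 + 6.9843*y^3 - 13.5998*y^2 + 7.2295*y - 1.5275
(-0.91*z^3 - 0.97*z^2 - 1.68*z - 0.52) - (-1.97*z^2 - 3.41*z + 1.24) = -0.91*z^3 + 1.0*z^2 + 1.73*z - 1.76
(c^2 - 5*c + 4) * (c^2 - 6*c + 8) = c^4 - 11*c^3 + 42*c^2 - 64*c + 32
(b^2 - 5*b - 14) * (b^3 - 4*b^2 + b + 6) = b^5 - 9*b^4 + 7*b^3 + 57*b^2 - 44*b - 84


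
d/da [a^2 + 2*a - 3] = 2*a + 2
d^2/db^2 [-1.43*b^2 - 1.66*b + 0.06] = -2.86000000000000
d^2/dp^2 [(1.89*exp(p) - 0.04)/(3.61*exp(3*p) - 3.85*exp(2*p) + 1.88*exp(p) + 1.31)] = (98.522676*exp(6*p) - 83.496051*exp(5*p) - 17.178343*exp(4*p) - 105.428711*exp(3*p) + 59.764326*exp(2*p) - 5.603028*exp(p) + 3.341941)*exp(p)/(47.045881*exp(9*p) - 150.520755*exp(8*p) + 234.028719*exp(7*p) - 162.625552*exp(6*p) + 12.634242*exp(5*p) + 70.774353*exp(4*p) - 31.660645*exp(3*p) - 5.93076300000001*exp(2*p) + 9.678804*exp(p) + 2.248091)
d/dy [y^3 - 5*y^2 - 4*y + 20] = 3*y^2 - 10*y - 4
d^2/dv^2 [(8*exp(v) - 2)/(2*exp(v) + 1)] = (12 - 24*exp(v))*exp(v)/(8*exp(3*v) + 12*exp(2*v) + 6*exp(v) + 1)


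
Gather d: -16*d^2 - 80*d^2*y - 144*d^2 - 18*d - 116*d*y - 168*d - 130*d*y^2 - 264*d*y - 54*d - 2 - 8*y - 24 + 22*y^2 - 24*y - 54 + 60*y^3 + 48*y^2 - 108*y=d^2*(-80*y - 160) + d*(-130*y^2 - 380*y - 240) + 60*y^3 + 70*y^2 - 140*y - 80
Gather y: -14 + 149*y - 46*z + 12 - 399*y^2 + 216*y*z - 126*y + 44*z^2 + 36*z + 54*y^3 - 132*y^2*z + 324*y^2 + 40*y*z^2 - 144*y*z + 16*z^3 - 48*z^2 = 54*y^3 + y^2*(-132*z - 75) + y*(40*z^2 + 72*z + 23) + 16*z^3 - 4*z^2 - 10*z - 2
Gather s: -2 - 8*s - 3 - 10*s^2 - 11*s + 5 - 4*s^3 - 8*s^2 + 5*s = -4*s^3 - 18*s^2 - 14*s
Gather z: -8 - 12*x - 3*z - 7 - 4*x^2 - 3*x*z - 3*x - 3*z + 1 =-4*x^2 - 15*x + z*(-3*x - 6) - 14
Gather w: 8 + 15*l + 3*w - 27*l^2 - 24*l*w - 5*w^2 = -27*l^2 + 15*l - 5*w^2 + w*(3 - 24*l) + 8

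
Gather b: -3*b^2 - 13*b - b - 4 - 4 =-3*b^2 - 14*b - 8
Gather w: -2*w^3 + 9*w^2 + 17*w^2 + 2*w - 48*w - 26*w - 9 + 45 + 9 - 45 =-2*w^3 + 26*w^2 - 72*w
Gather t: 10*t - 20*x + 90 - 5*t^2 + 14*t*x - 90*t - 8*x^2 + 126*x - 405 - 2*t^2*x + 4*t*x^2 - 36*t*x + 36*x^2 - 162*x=t^2*(-2*x - 5) + t*(4*x^2 - 22*x - 80) + 28*x^2 - 56*x - 315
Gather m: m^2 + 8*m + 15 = m^2 + 8*m + 15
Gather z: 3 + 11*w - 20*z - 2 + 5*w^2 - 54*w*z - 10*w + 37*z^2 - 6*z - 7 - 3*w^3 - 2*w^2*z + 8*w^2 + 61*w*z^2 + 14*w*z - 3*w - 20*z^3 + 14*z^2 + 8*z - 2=-3*w^3 + 13*w^2 - 2*w - 20*z^3 + z^2*(61*w + 51) + z*(-2*w^2 - 40*w - 18) - 8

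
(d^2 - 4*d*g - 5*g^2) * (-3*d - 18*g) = -3*d^3 - 6*d^2*g + 87*d*g^2 + 90*g^3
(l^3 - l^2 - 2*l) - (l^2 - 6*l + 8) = l^3 - 2*l^2 + 4*l - 8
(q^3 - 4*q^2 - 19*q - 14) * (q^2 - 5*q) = q^5 - 9*q^4 + q^3 + 81*q^2 + 70*q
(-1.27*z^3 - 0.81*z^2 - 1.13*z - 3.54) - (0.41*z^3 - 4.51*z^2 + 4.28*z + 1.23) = -1.68*z^3 + 3.7*z^2 - 5.41*z - 4.77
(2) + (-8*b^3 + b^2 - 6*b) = -8*b^3 + b^2 - 6*b + 2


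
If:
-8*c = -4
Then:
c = 1/2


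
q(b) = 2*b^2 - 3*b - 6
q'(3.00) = 9.00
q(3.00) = 3.00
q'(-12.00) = -51.00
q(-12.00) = 318.00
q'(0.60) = -0.60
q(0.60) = -7.08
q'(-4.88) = -22.52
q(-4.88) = 56.27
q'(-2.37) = -12.48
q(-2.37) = 12.34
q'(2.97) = 8.88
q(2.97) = 2.73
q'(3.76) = 12.04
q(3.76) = 11.00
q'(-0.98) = -6.92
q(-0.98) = -1.14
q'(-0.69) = -5.76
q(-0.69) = -2.98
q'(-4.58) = -21.32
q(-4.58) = 49.69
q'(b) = 4*b - 3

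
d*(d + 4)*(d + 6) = d^3 + 10*d^2 + 24*d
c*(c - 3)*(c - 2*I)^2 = c^4 - 3*c^3 - 4*I*c^3 - 4*c^2 + 12*I*c^2 + 12*c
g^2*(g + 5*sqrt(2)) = g^3 + 5*sqrt(2)*g^2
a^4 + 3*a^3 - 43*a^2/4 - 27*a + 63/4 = (a - 3)*(a - 1/2)*(a + 3)*(a + 7/2)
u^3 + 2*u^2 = u^2*(u + 2)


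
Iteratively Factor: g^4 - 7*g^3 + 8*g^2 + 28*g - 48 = (g - 2)*(g^3 - 5*g^2 - 2*g + 24) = (g - 4)*(g - 2)*(g^2 - g - 6) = (g - 4)*(g - 2)*(g + 2)*(g - 3)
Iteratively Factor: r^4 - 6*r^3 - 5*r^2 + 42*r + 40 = (r - 5)*(r^3 - r^2 - 10*r - 8) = (r - 5)*(r + 1)*(r^2 - 2*r - 8) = (r - 5)*(r - 4)*(r + 1)*(r + 2)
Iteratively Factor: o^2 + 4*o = (o + 4)*(o)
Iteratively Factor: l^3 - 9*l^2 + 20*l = (l - 4)*(l^2 - 5*l) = (l - 5)*(l - 4)*(l)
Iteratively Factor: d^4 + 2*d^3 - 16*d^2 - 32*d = (d + 4)*(d^3 - 2*d^2 - 8*d) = (d + 2)*(d + 4)*(d^2 - 4*d) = d*(d + 2)*(d + 4)*(d - 4)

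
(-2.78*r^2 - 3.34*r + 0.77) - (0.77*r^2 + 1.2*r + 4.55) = -3.55*r^2 - 4.54*r - 3.78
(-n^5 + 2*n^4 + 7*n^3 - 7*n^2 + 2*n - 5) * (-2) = 2*n^5 - 4*n^4 - 14*n^3 + 14*n^2 - 4*n + 10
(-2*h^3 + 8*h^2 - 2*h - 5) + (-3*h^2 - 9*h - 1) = -2*h^3 + 5*h^2 - 11*h - 6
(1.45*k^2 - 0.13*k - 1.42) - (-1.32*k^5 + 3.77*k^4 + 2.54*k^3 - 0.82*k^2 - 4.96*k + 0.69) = 1.32*k^5 - 3.77*k^4 - 2.54*k^3 + 2.27*k^2 + 4.83*k - 2.11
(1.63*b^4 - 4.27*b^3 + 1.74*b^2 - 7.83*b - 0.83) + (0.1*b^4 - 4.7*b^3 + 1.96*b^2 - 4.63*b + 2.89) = 1.73*b^4 - 8.97*b^3 + 3.7*b^2 - 12.46*b + 2.06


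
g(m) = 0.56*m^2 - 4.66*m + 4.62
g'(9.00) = 5.42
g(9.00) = 8.04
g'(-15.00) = -21.46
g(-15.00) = 200.52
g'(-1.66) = -6.52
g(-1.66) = 13.90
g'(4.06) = -0.11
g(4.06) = -5.07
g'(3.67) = -0.55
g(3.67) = -4.94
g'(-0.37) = -5.07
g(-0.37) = 6.42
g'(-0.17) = -4.85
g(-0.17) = 5.43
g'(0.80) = -3.76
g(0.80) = 1.25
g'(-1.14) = -5.94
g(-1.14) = 10.66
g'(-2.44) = -7.39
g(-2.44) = 19.32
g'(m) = 1.12*m - 4.66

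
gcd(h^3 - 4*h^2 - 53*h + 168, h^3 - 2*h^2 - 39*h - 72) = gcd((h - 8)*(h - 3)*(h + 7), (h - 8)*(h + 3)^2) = h - 8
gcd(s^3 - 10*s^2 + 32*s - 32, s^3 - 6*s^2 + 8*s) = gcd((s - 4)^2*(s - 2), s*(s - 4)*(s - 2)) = s^2 - 6*s + 8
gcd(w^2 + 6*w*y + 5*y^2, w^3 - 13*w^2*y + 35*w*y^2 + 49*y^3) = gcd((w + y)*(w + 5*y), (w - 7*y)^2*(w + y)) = w + y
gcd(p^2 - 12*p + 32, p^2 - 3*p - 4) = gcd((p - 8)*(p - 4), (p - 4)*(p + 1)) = p - 4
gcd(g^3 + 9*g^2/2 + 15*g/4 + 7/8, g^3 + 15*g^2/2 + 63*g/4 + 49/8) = g^2 + 4*g + 7/4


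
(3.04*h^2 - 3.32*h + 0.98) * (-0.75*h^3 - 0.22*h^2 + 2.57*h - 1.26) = -2.28*h^5 + 1.8212*h^4 + 7.8082*h^3 - 12.5784*h^2 + 6.7018*h - 1.2348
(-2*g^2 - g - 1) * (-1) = 2*g^2 + g + 1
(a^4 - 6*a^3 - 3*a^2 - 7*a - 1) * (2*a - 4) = 2*a^5 - 16*a^4 + 18*a^3 - 2*a^2 + 26*a + 4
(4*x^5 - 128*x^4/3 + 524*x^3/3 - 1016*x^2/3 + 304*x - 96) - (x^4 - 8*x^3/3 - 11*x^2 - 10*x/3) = 4*x^5 - 131*x^4/3 + 532*x^3/3 - 983*x^2/3 + 922*x/3 - 96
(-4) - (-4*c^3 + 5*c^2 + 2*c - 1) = 4*c^3 - 5*c^2 - 2*c - 3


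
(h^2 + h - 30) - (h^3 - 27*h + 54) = -h^3 + h^2 + 28*h - 84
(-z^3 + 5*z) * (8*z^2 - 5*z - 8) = -8*z^5 + 5*z^4 + 48*z^3 - 25*z^2 - 40*z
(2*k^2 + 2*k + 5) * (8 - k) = -2*k^3 + 14*k^2 + 11*k + 40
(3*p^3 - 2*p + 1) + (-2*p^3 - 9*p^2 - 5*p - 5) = p^3 - 9*p^2 - 7*p - 4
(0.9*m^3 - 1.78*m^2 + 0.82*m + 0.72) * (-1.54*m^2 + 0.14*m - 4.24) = -1.386*m^5 + 2.8672*m^4 - 5.328*m^3 + 6.5532*m^2 - 3.376*m - 3.0528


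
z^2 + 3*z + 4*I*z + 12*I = (z + 3)*(z + 4*I)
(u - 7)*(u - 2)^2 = u^3 - 11*u^2 + 32*u - 28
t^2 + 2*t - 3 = (t - 1)*(t + 3)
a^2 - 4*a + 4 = (a - 2)^2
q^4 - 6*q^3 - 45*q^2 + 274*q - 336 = (q - 8)*(q - 3)*(q - 2)*(q + 7)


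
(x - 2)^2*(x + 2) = x^3 - 2*x^2 - 4*x + 8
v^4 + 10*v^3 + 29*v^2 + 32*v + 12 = (v + 1)^2*(v + 2)*(v + 6)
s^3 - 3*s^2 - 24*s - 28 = (s - 7)*(s + 2)^2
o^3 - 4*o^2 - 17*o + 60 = (o - 5)*(o - 3)*(o + 4)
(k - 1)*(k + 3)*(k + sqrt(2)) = k^3 + sqrt(2)*k^2 + 2*k^2 - 3*k + 2*sqrt(2)*k - 3*sqrt(2)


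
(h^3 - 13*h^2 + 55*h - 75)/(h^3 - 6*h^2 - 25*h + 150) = (h^2 - 8*h + 15)/(h^2 - h - 30)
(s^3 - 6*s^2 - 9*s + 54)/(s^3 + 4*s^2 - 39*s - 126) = (s - 3)/(s + 7)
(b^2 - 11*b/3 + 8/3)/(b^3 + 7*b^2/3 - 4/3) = (3*b^2 - 11*b + 8)/(3*b^3 + 7*b^2 - 4)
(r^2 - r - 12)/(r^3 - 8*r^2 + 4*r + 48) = (r + 3)/(r^2 - 4*r - 12)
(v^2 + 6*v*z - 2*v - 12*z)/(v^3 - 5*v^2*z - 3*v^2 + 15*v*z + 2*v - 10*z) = (-v - 6*z)/(-v^2 + 5*v*z + v - 5*z)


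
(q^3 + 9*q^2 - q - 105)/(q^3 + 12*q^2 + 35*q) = (q - 3)/q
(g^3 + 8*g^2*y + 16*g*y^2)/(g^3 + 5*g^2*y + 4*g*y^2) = (g + 4*y)/(g + y)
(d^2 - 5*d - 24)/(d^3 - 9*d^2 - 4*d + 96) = 1/(d - 4)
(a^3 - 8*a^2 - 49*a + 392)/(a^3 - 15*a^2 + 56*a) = (a + 7)/a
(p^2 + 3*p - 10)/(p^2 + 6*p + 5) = (p - 2)/(p + 1)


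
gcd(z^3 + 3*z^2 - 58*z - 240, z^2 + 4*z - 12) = z + 6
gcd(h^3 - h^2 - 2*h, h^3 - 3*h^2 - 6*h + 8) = 1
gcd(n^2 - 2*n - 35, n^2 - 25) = n + 5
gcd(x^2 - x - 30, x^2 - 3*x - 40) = x + 5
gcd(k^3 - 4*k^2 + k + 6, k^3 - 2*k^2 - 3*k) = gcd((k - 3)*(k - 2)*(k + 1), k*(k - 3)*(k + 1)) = k^2 - 2*k - 3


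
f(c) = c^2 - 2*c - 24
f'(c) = 2*c - 2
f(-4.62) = 6.58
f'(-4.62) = -11.24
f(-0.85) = -21.58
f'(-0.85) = -3.70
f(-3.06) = -8.52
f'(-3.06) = -8.12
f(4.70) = -11.31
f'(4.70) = 7.40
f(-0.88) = -21.47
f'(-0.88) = -3.76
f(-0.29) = -23.34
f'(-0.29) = -2.58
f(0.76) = -24.94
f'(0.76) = -0.48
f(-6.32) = 28.58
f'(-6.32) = -14.64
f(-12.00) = 144.00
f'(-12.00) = -26.00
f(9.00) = 39.00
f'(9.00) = 16.00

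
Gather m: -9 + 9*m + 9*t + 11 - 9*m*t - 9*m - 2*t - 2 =-9*m*t + 7*t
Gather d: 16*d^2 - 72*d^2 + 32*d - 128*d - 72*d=-56*d^2 - 168*d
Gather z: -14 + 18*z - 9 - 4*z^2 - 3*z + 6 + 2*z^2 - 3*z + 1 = -2*z^2 + 12*z - 16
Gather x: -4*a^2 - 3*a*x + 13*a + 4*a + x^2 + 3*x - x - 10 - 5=-4*a^2 + 17*a + x^2 + x*(2 - 3*a) - 15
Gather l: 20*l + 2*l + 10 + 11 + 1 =22*l + 22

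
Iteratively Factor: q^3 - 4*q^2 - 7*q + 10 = (q - 1)*(q^2 - 3*q - 10) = (q - 5)*(q - 1)*(q + 2)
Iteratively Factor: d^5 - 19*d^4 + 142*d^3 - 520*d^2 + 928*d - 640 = (d - 5)*(d^4 - 14*d^3 + 72*d^2 - 160*d + 128) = (d - 5)*(d - 4)*(d^3 - 10*d^2 + 32*d - 32) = (d - 5)*(d - 4)*(d - 2)*(d^2 - 8*d + 16) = (d - 5)*(d - 4)^2*(d - 2)*(d - 4)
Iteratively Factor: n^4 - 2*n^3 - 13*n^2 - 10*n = (n)*(n^3 - 2*n^2 - 13*n - 10) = n*(n + 1)*(n^2 - 3*n - 10) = n*(n + 1)*(n + 2)*(n - 5)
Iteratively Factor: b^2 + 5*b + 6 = (b + 2)*(b + 3)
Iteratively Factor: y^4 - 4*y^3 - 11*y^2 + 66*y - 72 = (y - 3)*(y^3 - y^2 - 14*y + 24) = (y - 3)*(y + 4)*(y^2 - 5*y + 6) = (y - 3)^2*(y + 4)*(y - 2)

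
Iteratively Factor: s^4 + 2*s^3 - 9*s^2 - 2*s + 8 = (s + 4)*(s^3 - 2*s^2 - s + 2) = (s - 1)*(s + 4)*(s^2 - s - 2) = (s - 2)*(s - 1)*(s + 4)*(s + 1)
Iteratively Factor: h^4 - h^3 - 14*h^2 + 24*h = (h - 3)*(h^3 + 2*h^2 - 8*h) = (h - 3)*(h + 4)*(h^2 - 2*h) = h*(h - 3)*(h + 4)*(h - 2)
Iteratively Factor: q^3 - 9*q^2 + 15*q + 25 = (q - 5)*(q^2 - 4*q - 5) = (q - 5)*(q + 1)*(q - 5)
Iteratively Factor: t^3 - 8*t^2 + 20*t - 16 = (t - 2)*(t^2 - 6*t + 8) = (t - 2)^2*(t - 4)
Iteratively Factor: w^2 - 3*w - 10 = (w + 2)*(w - 5)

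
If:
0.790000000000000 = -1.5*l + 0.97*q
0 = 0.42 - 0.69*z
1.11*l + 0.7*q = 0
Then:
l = -0.26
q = 0.41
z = 0.61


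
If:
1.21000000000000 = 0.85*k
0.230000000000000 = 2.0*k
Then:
No Solution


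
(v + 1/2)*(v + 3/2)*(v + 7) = v^3 + 9*v^2 + 59*v/4 + 21/4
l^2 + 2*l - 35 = (l - 5)*(l + 7)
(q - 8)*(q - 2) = q^2 - 10*q + 16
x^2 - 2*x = x*(x - 2)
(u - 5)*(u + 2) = u^2 - 3*u - 10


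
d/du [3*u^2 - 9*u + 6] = 6*u - 9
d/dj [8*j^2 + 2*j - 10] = 16*j + 2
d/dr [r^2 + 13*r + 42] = 2*r + 13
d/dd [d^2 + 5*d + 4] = 2*d + 5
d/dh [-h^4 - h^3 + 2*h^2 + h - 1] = -4*h^3 - 3*h^2 + 4*h + 1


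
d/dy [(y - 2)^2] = 2*y - 4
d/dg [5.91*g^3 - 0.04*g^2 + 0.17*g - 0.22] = 17.73*g^2 - 0.08*g + 0.17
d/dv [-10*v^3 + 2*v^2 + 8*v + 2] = -30*v^2 + 4*v + 8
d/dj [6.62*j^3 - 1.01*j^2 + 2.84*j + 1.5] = 19.86*j^2 - 2.02*j + 2.84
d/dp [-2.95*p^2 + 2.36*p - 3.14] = 2.36 - 5.9*p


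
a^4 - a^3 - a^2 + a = a*(a - 1)^2*(a + 1)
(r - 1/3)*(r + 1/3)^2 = r^3 + r^2/3 - r/9 - 1/27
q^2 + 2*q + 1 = (q + 1)^2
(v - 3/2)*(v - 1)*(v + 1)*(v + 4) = v^4 + 5*v^3/2 - 7*v^2 - 5*v/2 + 6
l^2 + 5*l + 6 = (l + 2)*(l + 3)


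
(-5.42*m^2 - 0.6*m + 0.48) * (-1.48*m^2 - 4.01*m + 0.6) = 8.0216*m^4 + 22.6222*m^3 - 1.5564*m^2 - 2.2848*m + 0.288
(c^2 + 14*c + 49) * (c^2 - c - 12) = c^4 + 13*c^3 + 23*c^2 - 217*c - 588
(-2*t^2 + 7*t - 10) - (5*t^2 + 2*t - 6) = -7*t^2 + 5*t - 4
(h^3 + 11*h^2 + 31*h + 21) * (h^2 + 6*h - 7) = h^5 + 17*h^4 + 90*h^3 + 130*h^2 - 91*h - 147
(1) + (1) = 2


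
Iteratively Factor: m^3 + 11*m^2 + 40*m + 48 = (m + 4)*(m^2 + 7*m + 12) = (m + 3)*(m + 4)*(m + 4)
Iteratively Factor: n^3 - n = (n - 1)*(n^2 + n) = n*(n - 1)*(n + 1)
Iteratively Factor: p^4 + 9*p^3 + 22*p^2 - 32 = (p - 1)*(p^3 + 10*p^2 + 32*p + 32) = (p - 1)*(p + 4)*(p^2 + 6*p + 8) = (p - 1)*(p + 2)*(p + 4)*(p + 4)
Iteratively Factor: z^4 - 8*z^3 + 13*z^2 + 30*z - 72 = (z + 2)*(z^3 - 10*z^2 + 33*z - 36) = (z - 4)*(z + 2)*(z^2 - 6*z + 9) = (z - 4)*(z - 3)*(z + 2)*(z - 3)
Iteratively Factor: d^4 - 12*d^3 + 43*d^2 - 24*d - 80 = (d - 4)*(d^3 - 8*d^2 + 11*d + 20) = (d - 4)^2*(d^2 - 4*d - 5) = (d - 4)^2*(d + 1)*(d - 5)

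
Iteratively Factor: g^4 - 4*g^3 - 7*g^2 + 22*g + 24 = (g - 4)*(g^3 - 7*g - 6) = (g - 4)*(g + 1)*(g^2 - g - 6) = (g - 4)*(g - 3)*(g + 1)*(g + 2)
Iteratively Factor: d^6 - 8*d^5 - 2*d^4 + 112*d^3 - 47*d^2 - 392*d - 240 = (d + 3)*(d^5 - 11*d^4 + 31*d^3 + 19*d^2 - 104*d - 80) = (d - 4)*(d + 3)*(d^4 - 7*d^3 + 3*d^2 + 31*d + 20) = (d - 4)*(d + 1)*(d + 3)*(d^3 - 8*d^2 + 11*d + 20) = (d - 4)*(d + 1)^2*(d + 3)*(d^2 - 9*d + 20) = (d - 5)*(d - 4)*(d + 1)^2*(d + 3)*(d - 4)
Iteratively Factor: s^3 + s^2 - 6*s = (s - 2)*(s^2 + 3*s) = s*(s - 2)*(s + 3)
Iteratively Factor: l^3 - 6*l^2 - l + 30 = (l + 2)*(l^2 - 8*l + 15) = (l - 5)*(l + 2)*(l - 3)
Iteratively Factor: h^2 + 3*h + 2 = (h + 1)*(h + 2)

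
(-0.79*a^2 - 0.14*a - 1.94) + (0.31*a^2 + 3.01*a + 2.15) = -0.48*a^2 + 2.87*a + 0.21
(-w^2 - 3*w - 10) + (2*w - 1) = -w^2 - w - 11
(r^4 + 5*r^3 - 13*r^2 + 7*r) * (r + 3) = r^5 + 8*r^4 + 2*r^3 - 32*r^2 + 21*r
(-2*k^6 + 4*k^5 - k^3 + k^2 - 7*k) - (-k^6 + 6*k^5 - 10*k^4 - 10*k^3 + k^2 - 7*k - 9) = -k^6 - 2*k^5 + 10*k^4 + 9*k^3 + 9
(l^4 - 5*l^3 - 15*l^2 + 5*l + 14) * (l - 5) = l^5 - 10*l^4 + 10*l^3 + 80*l^2 - 11*l - 70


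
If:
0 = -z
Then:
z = 0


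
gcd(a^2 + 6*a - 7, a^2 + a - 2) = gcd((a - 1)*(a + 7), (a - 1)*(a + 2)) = a - 1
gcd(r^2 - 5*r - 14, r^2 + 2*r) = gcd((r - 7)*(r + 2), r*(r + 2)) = r + 2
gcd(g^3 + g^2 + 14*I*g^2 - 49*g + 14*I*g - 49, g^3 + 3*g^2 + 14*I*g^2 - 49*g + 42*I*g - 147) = g^2 + 14*I*g - 49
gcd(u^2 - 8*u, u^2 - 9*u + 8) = u - 8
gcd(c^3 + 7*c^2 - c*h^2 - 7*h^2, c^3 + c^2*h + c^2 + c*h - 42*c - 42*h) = c^2 + c*h + 7*c + 7*h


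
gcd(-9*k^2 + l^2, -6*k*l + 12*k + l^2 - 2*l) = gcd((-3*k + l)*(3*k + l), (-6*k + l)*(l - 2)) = 1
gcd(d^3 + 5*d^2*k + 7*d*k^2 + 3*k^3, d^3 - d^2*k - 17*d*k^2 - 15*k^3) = d^2 + 4*d*k + 3*k^2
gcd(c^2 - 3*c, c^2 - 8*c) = c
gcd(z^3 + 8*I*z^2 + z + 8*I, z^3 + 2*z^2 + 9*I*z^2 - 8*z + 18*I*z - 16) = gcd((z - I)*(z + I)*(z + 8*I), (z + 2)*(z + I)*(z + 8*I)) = z^2 + 9*I*z - 8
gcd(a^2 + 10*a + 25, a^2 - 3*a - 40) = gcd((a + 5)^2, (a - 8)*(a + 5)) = a + 5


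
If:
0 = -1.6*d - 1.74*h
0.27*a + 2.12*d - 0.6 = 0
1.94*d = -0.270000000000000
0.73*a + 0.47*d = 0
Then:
No Solution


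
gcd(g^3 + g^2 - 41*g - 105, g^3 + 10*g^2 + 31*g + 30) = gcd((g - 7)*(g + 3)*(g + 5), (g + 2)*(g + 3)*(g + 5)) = g^2 + 8*g + 15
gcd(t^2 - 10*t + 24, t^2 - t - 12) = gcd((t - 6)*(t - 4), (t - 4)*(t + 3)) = t - 4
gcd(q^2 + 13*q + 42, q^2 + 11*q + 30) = q + 6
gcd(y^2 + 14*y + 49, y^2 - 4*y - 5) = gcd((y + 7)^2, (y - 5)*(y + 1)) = 1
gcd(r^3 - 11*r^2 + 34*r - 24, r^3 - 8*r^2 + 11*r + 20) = r - 4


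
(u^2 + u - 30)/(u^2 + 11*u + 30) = (u - 5)/(u + 5)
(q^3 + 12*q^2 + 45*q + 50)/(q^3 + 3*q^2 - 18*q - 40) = (q + 5)/(q - 4)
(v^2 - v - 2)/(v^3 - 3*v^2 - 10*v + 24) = (v + 1)/(v^2 - v - 12)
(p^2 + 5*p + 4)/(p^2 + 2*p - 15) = (p^2 + 5*p + 4)/(p^2 + 2*p - 15)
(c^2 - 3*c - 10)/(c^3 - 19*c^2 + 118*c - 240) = (c + 2)/(c^2 - 14*c + 48)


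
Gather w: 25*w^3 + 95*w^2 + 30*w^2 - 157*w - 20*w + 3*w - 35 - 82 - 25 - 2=25*w^3 + 125*w^2 - 174*w - 144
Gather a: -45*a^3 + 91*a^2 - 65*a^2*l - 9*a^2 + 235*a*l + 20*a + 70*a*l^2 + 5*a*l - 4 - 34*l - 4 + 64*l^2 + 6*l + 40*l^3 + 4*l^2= -45*a^3 + a^2*(82 - 65*l) + a*(70*l^2 + 240*l + 20) + 40*l^3 + 68*l^2 - 28*l - 8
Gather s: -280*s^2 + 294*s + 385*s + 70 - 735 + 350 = -280*s^2 + 679*s - 315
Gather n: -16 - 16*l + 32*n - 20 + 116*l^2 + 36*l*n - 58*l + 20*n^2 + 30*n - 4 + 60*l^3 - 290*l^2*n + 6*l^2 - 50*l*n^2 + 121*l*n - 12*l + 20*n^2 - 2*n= 60*l^3 + 122*l^2 - 86*l + n^2*(40 - 50*l) + n*(-290*l^2 + 157*l + 60) - 40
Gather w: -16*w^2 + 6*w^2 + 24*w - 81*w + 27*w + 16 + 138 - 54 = -10*w^2 - 30*w + 100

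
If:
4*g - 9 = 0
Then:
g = 9/4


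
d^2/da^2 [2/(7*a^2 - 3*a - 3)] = 4*(49*a^2 - 21*a - (14*a - 3)^2 - 21)/(-7*a^2 + 3*a + 3)^3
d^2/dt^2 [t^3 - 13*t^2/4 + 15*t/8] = 6*t - 13/2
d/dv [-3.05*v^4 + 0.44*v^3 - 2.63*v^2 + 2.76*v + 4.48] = -12.2*v^3 + 1.32*v^2 - 5.26*v + 2.76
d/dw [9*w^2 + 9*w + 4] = 18*w + 9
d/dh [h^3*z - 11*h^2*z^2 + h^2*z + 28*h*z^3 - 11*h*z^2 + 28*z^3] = z*(3*h^2 - 22*h*z + 2*h + 28*z^2 - 11*z)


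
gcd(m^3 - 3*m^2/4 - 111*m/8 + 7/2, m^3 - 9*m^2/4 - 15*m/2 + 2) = m^2 - 17*m/4 + 1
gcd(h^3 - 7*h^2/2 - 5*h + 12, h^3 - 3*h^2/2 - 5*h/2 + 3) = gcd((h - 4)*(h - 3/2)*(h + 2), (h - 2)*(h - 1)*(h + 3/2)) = 1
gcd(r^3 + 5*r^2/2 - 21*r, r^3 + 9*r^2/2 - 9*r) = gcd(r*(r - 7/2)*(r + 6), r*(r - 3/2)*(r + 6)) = r^2 + 6*r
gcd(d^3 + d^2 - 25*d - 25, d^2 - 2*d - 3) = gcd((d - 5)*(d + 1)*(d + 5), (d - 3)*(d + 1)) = d + 1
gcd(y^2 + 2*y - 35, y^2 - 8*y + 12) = 1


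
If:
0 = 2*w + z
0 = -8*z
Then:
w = 0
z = 0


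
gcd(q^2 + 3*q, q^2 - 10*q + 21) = 1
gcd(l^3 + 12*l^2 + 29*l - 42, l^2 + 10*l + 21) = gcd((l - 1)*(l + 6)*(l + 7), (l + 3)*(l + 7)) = l + 7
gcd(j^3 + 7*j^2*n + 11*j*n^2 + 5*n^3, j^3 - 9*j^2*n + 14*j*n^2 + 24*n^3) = j + n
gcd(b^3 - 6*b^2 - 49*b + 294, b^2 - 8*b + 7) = b - 7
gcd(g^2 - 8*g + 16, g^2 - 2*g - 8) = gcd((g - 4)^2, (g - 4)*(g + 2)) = g - 4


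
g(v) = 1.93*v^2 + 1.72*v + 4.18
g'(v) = 3.86*v + 1.72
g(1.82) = 13.70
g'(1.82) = 8.75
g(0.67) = 6.20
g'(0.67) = 4.31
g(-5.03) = 44.36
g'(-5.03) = -17.70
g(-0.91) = 4.21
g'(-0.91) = -1.79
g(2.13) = 16.60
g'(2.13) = 9.94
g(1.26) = 9.41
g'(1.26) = 6.58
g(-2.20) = 9.74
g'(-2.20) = -6.77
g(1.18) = 8.90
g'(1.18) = 6.27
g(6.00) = 83.98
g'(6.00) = 24.88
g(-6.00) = 63.34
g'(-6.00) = -21.44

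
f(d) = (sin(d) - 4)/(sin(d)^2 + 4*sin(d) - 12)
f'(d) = (-2*sin(d)*cos(d) - 4*cos(d))*(sin(d) - 4)/(sin(d)^2 + 4*sin(d) - 12)^2 + cos(d)/(sin(d)^2 + 4*sin(d) - 12) = (8*sin(d) + cos(d)^2 + 3)*cos(d)/(sin(d)^2 + 4*sin(d) - 12)^2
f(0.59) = 0.36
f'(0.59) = 0.08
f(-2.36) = 0.33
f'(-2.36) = 0.01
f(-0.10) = 0.33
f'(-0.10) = 0.02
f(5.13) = 0.33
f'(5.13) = -0.01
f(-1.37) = 0.33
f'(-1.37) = -0.00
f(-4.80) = 0.43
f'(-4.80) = 0.02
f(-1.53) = 0.33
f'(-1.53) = -0.00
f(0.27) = 0.34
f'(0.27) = 0.05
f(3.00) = 0.34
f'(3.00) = -0.04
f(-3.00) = 0.33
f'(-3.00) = -0.02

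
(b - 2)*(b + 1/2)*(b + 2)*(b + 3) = b^4 + 7*b^3/2 - 5*b^2/2 - 14*b - 6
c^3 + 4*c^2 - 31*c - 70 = (c - 5)*(c + 2)*(c + 7)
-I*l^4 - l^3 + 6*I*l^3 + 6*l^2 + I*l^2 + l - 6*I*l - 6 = (l - 6)*(l + 1)*(l - I)*(-I*l + I)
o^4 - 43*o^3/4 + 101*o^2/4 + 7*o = o*(o - 7)*(o - 4)*(o + 1/4)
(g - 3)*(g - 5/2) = g^2 - 11*g/2 + 15/2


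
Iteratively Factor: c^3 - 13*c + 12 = (c + 4)*(c^2 - 4*c + 3) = (c - 3)*(c + 4)*(c - 1)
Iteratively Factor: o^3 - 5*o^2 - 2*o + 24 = (o - 3)*(o^2 - 2*o - 8) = (o - 4)*(o - 3)*(o + 2)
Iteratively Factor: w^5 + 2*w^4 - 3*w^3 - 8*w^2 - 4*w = (w - 2)*(w^4 + 4*w^3 + 5*w^2 + 2*w) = (w - 2)*(w + 1)*(w^3 + 3*w^2 + 2*w) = w*(w - 2)*(w + 1)*(w^2 + 3*w + 2) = w*(w - 2)*(w + 1)^2*(w + 2)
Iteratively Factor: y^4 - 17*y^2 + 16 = (y - 1)*(y^3 + y^2 - 16*y - 16) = (y - 1)*(y + 1)*(y^2 - 16) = (y - 1)*(y + 1)*(y + 4)*(y - 4)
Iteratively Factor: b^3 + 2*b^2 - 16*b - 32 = (b - 4)*(b^2 + 6*b + 8) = (b - 4)*(b + 4)*(b + 2)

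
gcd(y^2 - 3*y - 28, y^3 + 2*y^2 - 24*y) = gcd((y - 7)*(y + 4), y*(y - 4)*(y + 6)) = 1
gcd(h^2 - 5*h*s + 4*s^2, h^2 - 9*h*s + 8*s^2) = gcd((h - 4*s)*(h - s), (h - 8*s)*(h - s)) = -h + s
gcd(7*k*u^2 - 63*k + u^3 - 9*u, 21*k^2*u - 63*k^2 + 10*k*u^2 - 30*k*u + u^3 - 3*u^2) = 7*k*u - 21*k + u^2 - 3*u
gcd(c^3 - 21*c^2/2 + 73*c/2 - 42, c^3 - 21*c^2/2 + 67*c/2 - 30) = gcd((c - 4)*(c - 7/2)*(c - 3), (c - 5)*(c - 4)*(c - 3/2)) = c - 4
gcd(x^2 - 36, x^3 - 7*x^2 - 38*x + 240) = x + 6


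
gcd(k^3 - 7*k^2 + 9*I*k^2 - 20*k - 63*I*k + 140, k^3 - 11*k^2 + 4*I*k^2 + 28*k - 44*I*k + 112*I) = k^2 + k*(-7 + 4*I) - 28*I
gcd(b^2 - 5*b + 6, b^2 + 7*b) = 1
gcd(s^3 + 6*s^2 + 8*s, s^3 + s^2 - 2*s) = s^2 + 2*s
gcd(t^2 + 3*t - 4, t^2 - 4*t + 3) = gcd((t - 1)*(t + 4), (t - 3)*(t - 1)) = t - 1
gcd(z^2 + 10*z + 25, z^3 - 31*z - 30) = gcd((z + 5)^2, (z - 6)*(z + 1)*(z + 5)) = z + 5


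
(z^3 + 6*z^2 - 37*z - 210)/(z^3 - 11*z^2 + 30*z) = (z^2 + 12*z + 35)/(z*(z - 5))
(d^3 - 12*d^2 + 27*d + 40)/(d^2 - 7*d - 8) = d - 5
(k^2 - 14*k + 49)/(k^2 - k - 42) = (k - 7)/(k + 6)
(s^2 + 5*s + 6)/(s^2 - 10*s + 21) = (s^2 + 5*s + 6)/(s^2 - 10*s + 21)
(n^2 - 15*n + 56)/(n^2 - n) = (n^2 - 15*n + 56)/(n*(n - 1))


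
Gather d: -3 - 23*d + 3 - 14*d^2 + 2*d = -14*d^2 - 21*d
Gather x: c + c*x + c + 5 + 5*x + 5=2*c + x*(c + 5) + 10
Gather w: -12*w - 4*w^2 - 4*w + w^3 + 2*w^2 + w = w^3 - 2*w^2 - 15*w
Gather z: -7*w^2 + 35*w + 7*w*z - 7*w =-7*w^2 + 7*w*z + 28*w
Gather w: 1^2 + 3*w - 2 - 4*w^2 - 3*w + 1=-4*w^2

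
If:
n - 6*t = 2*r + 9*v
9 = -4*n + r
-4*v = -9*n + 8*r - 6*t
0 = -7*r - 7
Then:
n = -5/2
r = -1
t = 257/156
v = -15/13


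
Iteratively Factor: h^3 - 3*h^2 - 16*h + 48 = (h - 4)*(h^2 + h - 12) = (h - 4)*(h - 3)*(h + 4)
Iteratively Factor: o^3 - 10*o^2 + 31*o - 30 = (o - 5)*(o^2 - 5*o + 6) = (o - 5)*(o - 3)*(o - 2)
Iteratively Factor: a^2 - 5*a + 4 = (a - 1)*(a - 4)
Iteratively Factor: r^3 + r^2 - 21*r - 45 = (r - 5)*(r^2 + 6*r + 9) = (r - 5)*(r + 3)*(r + 3)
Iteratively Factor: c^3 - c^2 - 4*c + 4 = (c - 1)*(c^2 - 4) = (c - 1)*(c + 2)*(c - 2)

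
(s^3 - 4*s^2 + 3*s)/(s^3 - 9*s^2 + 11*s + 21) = s*(s - 1)/(s^2 - 6*s - 7)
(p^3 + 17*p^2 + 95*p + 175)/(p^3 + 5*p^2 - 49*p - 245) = (p + 5)/(p - 7)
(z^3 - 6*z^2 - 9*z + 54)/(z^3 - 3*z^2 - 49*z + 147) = (z^2 - 3*z - 18)/(z^2 - 49)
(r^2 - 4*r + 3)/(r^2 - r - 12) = (-r^2 + 4*r - 3)/(-r^2 + r + 12)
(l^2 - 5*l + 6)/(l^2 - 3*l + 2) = (l - 3)/(l - 1)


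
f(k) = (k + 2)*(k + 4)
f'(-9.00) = -12.00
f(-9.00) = 35.00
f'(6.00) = 18.00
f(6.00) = 80.00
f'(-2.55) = 0.90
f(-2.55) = -0.80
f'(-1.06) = 3.88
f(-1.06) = 2.76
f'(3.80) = 13.60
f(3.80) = 45.24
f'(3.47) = 12.94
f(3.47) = 40.86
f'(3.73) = 13.46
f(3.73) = 44.29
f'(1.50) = 9.00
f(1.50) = 19.25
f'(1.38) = 8.76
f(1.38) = 18.18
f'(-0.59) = 4.82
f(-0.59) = 4.81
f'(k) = 2*k + 6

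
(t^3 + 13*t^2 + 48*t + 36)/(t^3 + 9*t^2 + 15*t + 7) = (t^2 + 12*t + 36)/(t^2 + 8*t + 7)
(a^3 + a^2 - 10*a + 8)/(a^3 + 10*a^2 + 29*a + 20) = (a^2 - 3*a + 2)/(a^2 + 6*a + 5)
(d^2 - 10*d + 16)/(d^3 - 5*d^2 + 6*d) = (d - 8)/(d*(d - 3))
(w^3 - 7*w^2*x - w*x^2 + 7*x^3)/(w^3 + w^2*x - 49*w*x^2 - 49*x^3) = (w - x)/(w + 7*x)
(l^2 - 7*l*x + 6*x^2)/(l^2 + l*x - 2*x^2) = (l - 6*x)/(l + 2*x)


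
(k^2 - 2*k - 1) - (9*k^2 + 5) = -8*k^2 - 2*k - 6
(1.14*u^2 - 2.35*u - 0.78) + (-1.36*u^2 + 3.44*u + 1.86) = -0.22*u^2 + 1.09*u + 1.08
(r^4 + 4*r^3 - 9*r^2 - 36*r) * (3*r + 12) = 3*r^5 + 24*r^4 + 21*r^3 - 216*r^2 - 432*r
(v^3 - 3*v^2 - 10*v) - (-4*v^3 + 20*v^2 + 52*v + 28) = 5*v^3 - 23*v^2 - 62*v - 28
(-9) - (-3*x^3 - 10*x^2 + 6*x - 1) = 3*x^3 + 10*x^2 - 6*x - 8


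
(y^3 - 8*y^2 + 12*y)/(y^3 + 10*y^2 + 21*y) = (y^2 - 8*y + 12)/(y^2 + 10*y + 21)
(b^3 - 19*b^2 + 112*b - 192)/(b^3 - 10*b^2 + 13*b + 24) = (b - 8)/(b + 1)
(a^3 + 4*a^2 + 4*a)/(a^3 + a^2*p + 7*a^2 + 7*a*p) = (a^2 + 4*a + 4)/(a^2 + a*p + 7*a + 7*p)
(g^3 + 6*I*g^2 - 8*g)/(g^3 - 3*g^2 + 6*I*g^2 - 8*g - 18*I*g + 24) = g/(g - 3)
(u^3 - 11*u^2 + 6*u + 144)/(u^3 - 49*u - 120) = (u - 6)/(u + 5)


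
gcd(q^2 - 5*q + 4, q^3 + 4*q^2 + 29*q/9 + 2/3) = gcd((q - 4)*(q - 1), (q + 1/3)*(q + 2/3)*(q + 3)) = 1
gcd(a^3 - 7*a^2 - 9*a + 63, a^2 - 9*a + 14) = a - 7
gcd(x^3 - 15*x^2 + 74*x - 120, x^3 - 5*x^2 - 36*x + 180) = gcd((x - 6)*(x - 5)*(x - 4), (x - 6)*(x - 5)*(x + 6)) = x^2 - 11*x + 30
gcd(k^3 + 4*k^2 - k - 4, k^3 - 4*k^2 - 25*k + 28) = k^2 + 3*k - 4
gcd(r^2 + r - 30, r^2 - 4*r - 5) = r - 5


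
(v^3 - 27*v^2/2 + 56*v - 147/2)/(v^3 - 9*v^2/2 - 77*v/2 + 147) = (v - 3)/(v + 6)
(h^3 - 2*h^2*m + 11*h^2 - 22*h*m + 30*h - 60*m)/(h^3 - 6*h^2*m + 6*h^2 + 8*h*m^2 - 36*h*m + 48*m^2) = (h + 5)/(h - 4*m)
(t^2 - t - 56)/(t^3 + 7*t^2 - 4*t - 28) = (t - 8)/(t^2 - 4)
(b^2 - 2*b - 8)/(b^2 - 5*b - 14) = (b - 4)/(b - 7)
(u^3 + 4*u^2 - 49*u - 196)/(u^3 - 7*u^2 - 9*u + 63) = (u^2 + 11*u + 28)/(u^2 - 9)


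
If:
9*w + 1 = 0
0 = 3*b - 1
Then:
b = 1/3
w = -1/9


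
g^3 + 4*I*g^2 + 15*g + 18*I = (g - 3*I)*(g + I)*(g + 6*I)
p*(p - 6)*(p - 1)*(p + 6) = p^4 - p^3 - 36*p^2 + 36*p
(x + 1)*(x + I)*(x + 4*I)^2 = x^4 + x^3 + 9*I*x^3 - 24*x^2 + 9*I*x^2 - 24*x - 16*I*x - 16*I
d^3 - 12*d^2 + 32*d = d*(d - 8)*(d - 4)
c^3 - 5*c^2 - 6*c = c*(c - 6)*(c + 1)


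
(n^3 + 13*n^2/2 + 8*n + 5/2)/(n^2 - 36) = (2*n^3 + 13*n^2 + 16*n + 5)/(2*(n^2 - 36))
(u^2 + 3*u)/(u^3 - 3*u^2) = (u + 3)/(u*(u - 3))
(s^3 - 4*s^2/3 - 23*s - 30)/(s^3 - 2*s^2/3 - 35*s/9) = 3*(s^2 - 3*s - 18)/(s*(3*s - 7))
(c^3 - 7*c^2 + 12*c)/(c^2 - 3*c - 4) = c*(c - 3)/(c + 1)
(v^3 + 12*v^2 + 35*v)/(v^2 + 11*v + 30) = v*(v + 7)/(v + 6)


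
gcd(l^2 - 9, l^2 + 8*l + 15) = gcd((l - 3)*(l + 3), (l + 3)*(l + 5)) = l + 3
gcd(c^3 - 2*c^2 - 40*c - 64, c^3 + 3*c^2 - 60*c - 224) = c^2 - 4*c - 32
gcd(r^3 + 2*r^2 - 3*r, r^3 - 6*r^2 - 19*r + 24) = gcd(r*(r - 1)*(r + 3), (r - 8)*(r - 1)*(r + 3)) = r^2 + 2*r - 3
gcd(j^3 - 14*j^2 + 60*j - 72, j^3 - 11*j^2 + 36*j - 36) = j^2 - 8*j + 12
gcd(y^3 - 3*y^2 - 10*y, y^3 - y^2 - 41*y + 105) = y - 5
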